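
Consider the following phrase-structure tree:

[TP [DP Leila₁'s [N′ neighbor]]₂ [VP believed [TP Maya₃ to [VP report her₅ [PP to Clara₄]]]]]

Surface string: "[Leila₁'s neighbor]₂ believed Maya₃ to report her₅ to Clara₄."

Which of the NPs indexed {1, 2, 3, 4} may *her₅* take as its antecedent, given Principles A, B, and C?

*her* is a pronoun, so Principle B applies: it must be free in its binding domain.
Binding domain of *her₅*: the embedded TP, whose subject is Maya₃.
*Leila₁* and the pronoun do not c-command one another → neither Principle B nor Principle C is at stake; coindexation permitted.
*[Leila₁'s neighbor]₂* c-commands the pronoun but from outside its binding domain, and is not c-commanded by it → coindexation permitted.
*Maya₃* c-commands the pronoun within its binding domain → coindexation would violate Principle B.
*Clara₄*: the pronoun c-commands this R-expression → coindexation would violate Principle C on *Clara₄*.

{1, 2}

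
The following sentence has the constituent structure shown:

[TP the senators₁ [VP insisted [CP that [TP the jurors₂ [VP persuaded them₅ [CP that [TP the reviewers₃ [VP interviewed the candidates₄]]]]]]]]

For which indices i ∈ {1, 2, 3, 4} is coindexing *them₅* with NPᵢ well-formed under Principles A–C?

{1}

*them* is a pronoun, so Principle B applies: it must be free in its binding domain.
Binding domain of *them₅*: the embedded TP, whose subject is the jurors₂.
*the senators₁* c-commands the pronoun but from outside its binding domain, and is not c-commanded by it → coindexation permitted.
*the jurors₂* c-commands the pronoun within its binding domain → coindexation would violate Principle B.
*the reviewers₃*: the pronoun c-commands this R-expression → coindexation would violate Principle C on *the reviewers₃*.
*the candidates₄*: the pronoun c-commands this R-expression → coindexation would violate Principle C on *the candidates₄*.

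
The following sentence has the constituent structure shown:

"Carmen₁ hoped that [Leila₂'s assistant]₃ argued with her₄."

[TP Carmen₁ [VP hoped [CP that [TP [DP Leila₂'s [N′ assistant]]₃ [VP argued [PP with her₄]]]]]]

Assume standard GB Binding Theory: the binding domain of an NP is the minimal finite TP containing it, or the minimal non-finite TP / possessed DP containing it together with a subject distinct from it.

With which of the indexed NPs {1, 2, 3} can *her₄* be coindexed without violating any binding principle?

*her* is a pronoun, so Principle B applies: it must be free in its binding domain.
Binding domain of *her₄*: the embedded TP, whose subject is [Leila₂'s assistant]₃.
*Carmen₁* c-commands the pronoun but from outside its binding domain, and is not c-commanded by it → coindexation permitted.
*Leila₂* and the pronoun do not c-command one another → neither Principle B nor Principle C is at stake; coindexation permitted.
*[Leila₂'s assistant]₃* c-commands the pronoun within its binding domain → coindexation would violate Principle B.

{1, 2}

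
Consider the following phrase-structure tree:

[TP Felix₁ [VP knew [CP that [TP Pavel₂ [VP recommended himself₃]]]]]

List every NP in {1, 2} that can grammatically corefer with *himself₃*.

*himself* is an anaphor, so Principle A applies: it must be bound in its binding domain.
Binding domain of *himself₃*: the embedded TP, whose subject is Pavel₂.
*Felix₁* c-commands the anaphor but is outside its binding domain → cannot satisfy Principle A.
*Pavel₂* c-commands the anaphor within its binding domain → licit binder.

{2}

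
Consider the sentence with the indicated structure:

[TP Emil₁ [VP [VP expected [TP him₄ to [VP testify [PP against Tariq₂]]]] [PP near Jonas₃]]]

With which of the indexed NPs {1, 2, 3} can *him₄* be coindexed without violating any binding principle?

{3}

*him* is a pronoun, so Principle B applies: it must be free in its binding domain.
Binding domain of *him₄*: the matrix TP, whose subject is Emil₁.
*Emil₁* c-commands the pronoun within its binding domain → coindexation would violate Principle B.
*Tariq₂*: the pronoun c-commands this R-expression → coindexation would violate Principle C on *Tariq₂*.
*Jonas₃* and the pronoun do not c-command one another → neither Principle B nor Principle C is at stake; coindexation permitted.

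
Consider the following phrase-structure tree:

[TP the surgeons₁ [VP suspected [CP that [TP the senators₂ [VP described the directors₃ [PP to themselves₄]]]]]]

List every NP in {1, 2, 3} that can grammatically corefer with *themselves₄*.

*themselves* is an anaphor, so Principle A applies: it must be bound in its binding domain.
Binding domain of *themselves₄*: the embedded TP, whose subject is the senators₂.
*the surgeons₁* c-commands the anaphor but is outside its binding domain → cannot satisfy Principle A.
*the senators₂* c-commands the anaphor within its binding domain → licit binder.
*the directors₃* c-commands the anaphor within its binding domain → licit binder.

{2, 3}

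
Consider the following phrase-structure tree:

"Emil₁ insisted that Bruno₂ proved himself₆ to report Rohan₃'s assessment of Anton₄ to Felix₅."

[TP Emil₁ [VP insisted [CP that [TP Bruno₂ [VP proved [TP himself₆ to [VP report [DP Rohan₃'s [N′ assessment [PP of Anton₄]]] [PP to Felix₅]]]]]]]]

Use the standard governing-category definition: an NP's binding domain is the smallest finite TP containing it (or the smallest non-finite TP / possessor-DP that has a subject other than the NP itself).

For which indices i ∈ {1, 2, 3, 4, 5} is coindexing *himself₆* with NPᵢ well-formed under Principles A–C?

{2}

*himself* is an anaphor, so Principle A applies: it must be bound in its binding domain.
Binding domain of *himself₆*: the embedded TP, whose subject is Bruno₂.
*Emil₁* c-commands the anaphor but is outside its binding domain → cannot satisfy Principle A.
*Bruno₂* c-commands the anaphor within its binding domain → licit binder.
*Rohan₃* does not c-command the anaphor → cannot bind it.
*Anton₄* does not c-command the anaphor → cannot bind it.
*Felix₅* does not c-command the anaphor → cannot bind it.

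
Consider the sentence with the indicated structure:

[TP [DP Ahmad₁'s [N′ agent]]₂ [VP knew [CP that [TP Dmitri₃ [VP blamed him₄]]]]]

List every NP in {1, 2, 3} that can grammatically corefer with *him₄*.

{1, 2}

*him* is a pronoun, so Principle B applies: it must be free in its binding domain.
Binding domain of *him₄*: the embedded TP, whose subject is Dmitri₃.
*Ahmad₁* and the pronoun do not c-command one another → neither Principle B nor Principle C is at stake; coindexation permitted.
*[Ahmad₁'s agent]₂* c-commands the pronoun but from outside its binding domain, and is not c-commanded by it → coindexation permitted.
*Dmitri₃* c-commands the pronoun within its binding domain → coindexation would violate Principle B.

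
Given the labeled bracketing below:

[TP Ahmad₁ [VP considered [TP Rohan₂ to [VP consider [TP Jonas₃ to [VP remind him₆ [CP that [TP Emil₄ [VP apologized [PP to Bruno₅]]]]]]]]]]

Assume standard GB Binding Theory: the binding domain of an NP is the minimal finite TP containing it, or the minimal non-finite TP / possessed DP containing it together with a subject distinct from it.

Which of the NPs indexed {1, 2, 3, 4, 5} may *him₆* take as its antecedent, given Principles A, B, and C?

*him* is a pronoun, so Principle B applies: it must be free in its binding domain.
Binding domain of *him₆*: the embedded TP, whose subject is Jonas₃.
*Ahmad₁* c-commands the pronoun but from outside its binding domain, and is not c-commanded by it → coindexation permitted.
*Rohan₂* c-commands the pronoun but from outside its binding domain, and is not c-commanded by it → coindexation permitted.
*Jonas₃* c-commands the pronoun within its binding domain → coindexation would violate Principle B.
*Emil₄*: the pronoun c-commands this R-expression → coindexation would violate Principle C on *Emil₄*.
*Bruno₅*: the pronoun c-commands this R-expression → coindexation would violate Principle C on *Bruno₅*.

{1, 2}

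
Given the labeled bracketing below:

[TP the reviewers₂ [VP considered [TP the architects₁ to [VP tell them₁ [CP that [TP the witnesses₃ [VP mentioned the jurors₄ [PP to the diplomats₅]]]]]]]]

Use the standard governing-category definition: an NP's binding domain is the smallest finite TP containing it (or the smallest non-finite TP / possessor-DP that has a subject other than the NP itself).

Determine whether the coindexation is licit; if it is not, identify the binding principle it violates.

Principle B

The two coindexed NPs are *the architects₁* and *them₁*.
*them₁* is a pronoun. Its binding domain is the embedded TP, whose subject is the architects₁.
*the architects₁* c-commands it within that domain and carries the same index.
The pronoun is locally bound → Principle B violation.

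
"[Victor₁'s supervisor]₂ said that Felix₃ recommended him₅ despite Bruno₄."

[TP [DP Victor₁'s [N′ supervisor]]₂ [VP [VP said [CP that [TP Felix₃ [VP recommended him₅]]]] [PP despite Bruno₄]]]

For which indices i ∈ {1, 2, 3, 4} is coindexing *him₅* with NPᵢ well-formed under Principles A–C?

{1, 2, 4}

*him* is a pronoun, so Principle B applies: it must be free in its binding domain.
Binding domain of *him₅*: the embedded TP, whose subject is Felix₃.
*Victor₁* and the pronoun do not c-command one another → neither Principle B nor Principle C is at stake; coindexation permitted.
*[Victor₁'s supervisor]₂* c-commands the pronoun but from outside its binding domain, and is not c-commanded by it → coindexation permitted.
*Felix₃* c-commands the pronoun within its binding domain → coindexation would violate Principle B.
*Bruno₄* and the pronoun do not c-command one another → neither Principle B nor Principle C is at stake; coindexation permitted.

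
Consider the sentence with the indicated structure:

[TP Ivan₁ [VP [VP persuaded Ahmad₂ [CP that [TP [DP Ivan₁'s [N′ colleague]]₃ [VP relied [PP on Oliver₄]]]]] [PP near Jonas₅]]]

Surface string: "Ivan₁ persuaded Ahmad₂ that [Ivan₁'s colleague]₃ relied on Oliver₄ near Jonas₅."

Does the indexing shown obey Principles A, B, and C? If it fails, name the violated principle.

The two coindexed NPs are *Ivan₁* (the lower occurrence) and *Ivan₁* (the higher occurrence).
*Ivan₁* (the lower occurrence) is an R-expression. Principle C requires it to be free everywhere.
*Ivan₁* (the higher occurrence) c-commands it and carries the same index.
The R-expression is bound → Principle C violation.

Principle C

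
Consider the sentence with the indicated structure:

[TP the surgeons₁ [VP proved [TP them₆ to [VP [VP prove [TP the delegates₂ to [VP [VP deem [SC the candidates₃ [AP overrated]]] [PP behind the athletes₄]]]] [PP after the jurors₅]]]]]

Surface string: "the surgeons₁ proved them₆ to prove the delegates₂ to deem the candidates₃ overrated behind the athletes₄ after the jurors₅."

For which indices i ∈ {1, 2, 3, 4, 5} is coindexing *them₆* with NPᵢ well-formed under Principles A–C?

*them* is a pronoun, so Principle B applies: it must be free in its binding domain.
Binding domain of *them₆*: the matrix TP, whose subject is the surgeons₁.
*the surgeons₁* c-commands the pronoun within its binding domain → coindexation would violate Principle B.
*the delegates₂*: the pronoun c-commands this R-expression → coindexation would violate Principle C on *the delegates₂*.
*the candidates₃*: the pronoun c-commands this R-expression → coindexation would violate Principle C on *the candidates₃*.
*the athletes₄*: the pronoun c-commands this R-expression → coindexation would violate Principle C on *the athletes₄*.
*the jurors₅*: the pronoun c-commands this R-expression → coindexation would violate Principle C on *the jurors₅*.

none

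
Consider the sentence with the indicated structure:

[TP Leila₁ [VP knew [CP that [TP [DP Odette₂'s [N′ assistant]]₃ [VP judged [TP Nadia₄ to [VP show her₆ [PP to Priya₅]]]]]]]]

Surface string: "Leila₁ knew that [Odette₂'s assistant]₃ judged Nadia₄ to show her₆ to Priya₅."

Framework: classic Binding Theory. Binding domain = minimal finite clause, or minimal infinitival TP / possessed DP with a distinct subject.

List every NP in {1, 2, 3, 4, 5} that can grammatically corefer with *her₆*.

{1, 2, 3}

*her* is a pronoun, so Principle B applies: it must be free in its binding domain.
Binding domain of *her₆*: the embedded TP, whose subject is Nadia₄.
*Leila₁* c-commands the pronoun but from outside its binding domain, and is not c-commanded by it → coindexation permitted.
*Odette₂* and the pronoun do not c-command one another → neither Principle B nor Principle C is at stake; coindexation permitted.
*[Odette₂'s assistant]₃* c-commands the pronoun but from outside its binding domain, and is not c-commanded by it → coindexation permitted.
*Nadia₄* c-commands the pronoun within its binding domain → coindexation would violate Principle B.
*Priya₅*: the pronoun c-commands this R-expression → coindexation would violate Principle C on *Priya₅*.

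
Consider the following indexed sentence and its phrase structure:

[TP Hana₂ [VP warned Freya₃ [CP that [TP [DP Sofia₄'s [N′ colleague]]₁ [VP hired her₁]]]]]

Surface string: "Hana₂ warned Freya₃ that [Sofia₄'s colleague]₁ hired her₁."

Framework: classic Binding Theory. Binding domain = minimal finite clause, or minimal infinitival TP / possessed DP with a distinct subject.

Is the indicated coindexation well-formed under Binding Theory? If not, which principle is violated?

The two coindexed NPs are *[Sofia₄'s colleague]₁* and *her₁*.
*her₁* is a pronoun. Its binding domain is the embedded TP, whose subject is [Sofia₄'s colleague]₁.
*[Sofia₄'s colleague]₁* c-commands it within that domain and carries the same index.
The pronoun is locally bound → Principle B violation.

Principle B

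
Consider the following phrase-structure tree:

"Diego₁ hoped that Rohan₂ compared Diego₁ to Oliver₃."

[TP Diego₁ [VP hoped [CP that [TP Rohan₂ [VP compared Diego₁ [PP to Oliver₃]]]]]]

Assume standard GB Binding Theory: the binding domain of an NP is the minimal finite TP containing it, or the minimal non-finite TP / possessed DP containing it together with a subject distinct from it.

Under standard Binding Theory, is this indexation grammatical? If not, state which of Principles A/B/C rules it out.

The two coindexed NPs are *Diego₁* (the lower occurrence) and *Diego₁* (the higher occurrence).
*Diego₁* (the lower occurrence) is an R-expression. Principle C requires it to be free everywhere.
*Diego₁* (the higher occurrence) c-commands it and carries the same index.
The R-expression is bound → Principle C violation.

Principle C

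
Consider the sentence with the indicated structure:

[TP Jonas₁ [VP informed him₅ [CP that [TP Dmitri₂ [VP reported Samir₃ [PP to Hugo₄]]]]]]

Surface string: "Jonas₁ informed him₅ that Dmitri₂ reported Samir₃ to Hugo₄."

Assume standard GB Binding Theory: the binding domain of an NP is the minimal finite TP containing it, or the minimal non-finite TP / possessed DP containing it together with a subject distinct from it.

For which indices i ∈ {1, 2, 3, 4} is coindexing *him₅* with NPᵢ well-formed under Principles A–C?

none

*him* is a pronoun, so Principle B applies: it must be free in its binding domain.
Binding domain of *him₅*: the matrix TP, whose subject is Jonas₁.
*Jonas₁* c-commands the pronoun within its binding domain → coindexation would violate Principle B.
*Dmitri₂*: the pronoun c-commands this R-expression → coindexation would violate Principle C on *Dmitri₂*.
*Samir₃*: the pronoun c-commands this R-expression → coindexation would violate Principle C on *Samir₃*.
*Hugo₄*: the pronoun c-commands this R-expression → coindexation would violate Principle C on *Hugo₄*.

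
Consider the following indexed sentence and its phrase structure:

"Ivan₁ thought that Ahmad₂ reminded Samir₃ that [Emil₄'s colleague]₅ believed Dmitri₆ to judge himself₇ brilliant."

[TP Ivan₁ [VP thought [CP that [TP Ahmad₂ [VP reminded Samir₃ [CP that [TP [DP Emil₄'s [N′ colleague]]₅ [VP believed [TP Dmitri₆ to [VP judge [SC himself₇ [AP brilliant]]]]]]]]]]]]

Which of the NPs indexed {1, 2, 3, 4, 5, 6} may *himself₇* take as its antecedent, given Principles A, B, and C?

{6}

*himself* is an anaphor, so Principle A applies: it must be bound in its binding domain.
Binding domain of *himself₇*: the embedded TP, whose subject is Dmitri₆.
*Ivan₁* c-commands the anaphor but is outside its binding domain → cannot satisfy Principle A.
*Ahmad₂* c-commands the anaphor but is outside its binding domain → cannot satisfy Principle A.
*Samir₃* c-commands the anaphor but is outside its binding domain → cannot satisfy Principle A.
*Emil₄* does not c-command the anaphor → cannot bind it.
*[Emil₄'s colleague]₅* c-commands the anaphor but is outside its binding domain → cannot satisfy Principle A.
*Dmitri₆* c-commands the anaphor within its binding domain → licit binder.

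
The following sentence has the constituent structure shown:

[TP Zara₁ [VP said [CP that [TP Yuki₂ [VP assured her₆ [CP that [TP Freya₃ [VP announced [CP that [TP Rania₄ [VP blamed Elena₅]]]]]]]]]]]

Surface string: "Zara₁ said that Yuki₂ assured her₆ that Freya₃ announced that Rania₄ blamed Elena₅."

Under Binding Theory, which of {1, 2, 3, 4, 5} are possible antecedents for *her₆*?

*her* is a pronoun, so Principle B applies: it must be free in its binding domain.
Binding domain of *her₆*: the embedded TP, whose subject is Yuki₂.
*Zara₁* c-commands the pronoun but from outside its binding domain, and is not c-commanded by it → coindexation permitted.
*Yuki₂* c-commands the pronoun within its binding domain → coindexation would violate Principle B.
*Freya₃*: the pronoun c-commands this R-expression → coindexation would violate Principle C on *Freya₃*.
*Rania₄*: the pronoun c-commands this R-expression → coindexation would violate Principle C on *Rania₄*.
*Elena₅*: the pronoun c-commands this R-expression → coindexation would violate Principle C on *Elena₅*.

{1}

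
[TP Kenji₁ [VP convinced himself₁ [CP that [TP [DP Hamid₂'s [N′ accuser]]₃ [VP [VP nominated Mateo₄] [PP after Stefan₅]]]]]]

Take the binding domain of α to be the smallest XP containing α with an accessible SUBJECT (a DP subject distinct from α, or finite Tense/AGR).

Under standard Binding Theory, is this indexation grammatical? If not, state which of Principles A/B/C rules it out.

The two coindexed NPs are *Kenji₁* and *himself₁*.
*himself₁* is an anaphor; its binding domain is the matrix TP, whose subject is Kenji₁. *Kenji₁* c-commands it within that domain and shares its index, so Principle A is satisfied.
*Kenji₁* is an R-expression; *himself₁* does not c-command it, and no other NP shares its index, so Principle C is satisfied.
All principles are respected.

grammatical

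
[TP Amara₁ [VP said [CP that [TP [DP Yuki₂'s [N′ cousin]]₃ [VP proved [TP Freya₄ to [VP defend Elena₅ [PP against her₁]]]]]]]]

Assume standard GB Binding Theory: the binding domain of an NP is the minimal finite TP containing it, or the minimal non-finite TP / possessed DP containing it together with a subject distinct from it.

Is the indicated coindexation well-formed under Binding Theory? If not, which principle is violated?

The two coindexed NPs are *Amara₁* and *her₁*.
*her₁* is a pronoun; its binding domain is the embedded TP, whose subject is Freya₄. Within that domain it is c-commanded only by *Freya₄*, *Elena₅*, which carry a different index — the pronoun is free locally, so Principle B holds.
*Amara₁* is an R-expression; *her₁* does not c-command it, and no other NP shares its index, so Principle C is satisfied.
All principles are respected.

grammatical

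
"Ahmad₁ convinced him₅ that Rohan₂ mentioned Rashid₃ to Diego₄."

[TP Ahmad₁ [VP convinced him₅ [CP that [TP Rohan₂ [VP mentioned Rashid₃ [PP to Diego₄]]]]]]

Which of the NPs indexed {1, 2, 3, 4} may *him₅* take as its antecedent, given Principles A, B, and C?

none

*him* is a pronoun, so Principle B applies: it must be free in its binding domain.
Binding domain of *him₅*: the matrix TP, whose subject is Ahmad₁.
*Ahmad₁* c-commands the pronoun within its binding domain → coindexation would violate Principle B.
*Rohan₂*: the pronoun c-commands this R-expression → coindexation would violate Principle C on *Rohan₂*.
*Rashid₃*: the pronoun c-commands this R-expression → coindexation would violate Principle C on *Rashid₃*.
*Diego₄*: the pronoun c-commands this R-expression → coindexation would violate Principle C on *Diego₄*.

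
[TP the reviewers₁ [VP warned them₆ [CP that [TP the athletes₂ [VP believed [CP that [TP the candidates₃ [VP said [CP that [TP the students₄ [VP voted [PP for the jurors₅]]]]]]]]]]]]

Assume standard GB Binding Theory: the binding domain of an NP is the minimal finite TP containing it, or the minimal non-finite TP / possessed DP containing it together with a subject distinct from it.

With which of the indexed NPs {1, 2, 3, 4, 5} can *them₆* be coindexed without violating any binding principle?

none

*them* is a pronoun, so Principle B applies: it must be free in its binding domain.
Binding domain of *them₆*: the matrix TP, whose subject is the reviewers₁.
*the reviewers₁* c-commands the pronoun within its binding domain → coindexation would violate Principle B.
*the athletes₂*: the pronoun c-commands this R-expression → coindexation would violate Principle C on *the athletes₂*.
*the candidates₃*: the pronoun c-commands this R-expression → coindexation would violate Principle C on *the candidates₃*.
*the students₄*: the pronoun c-commands this R-expression → coindexation would violate Principle C on *the students₄*.
*the jurors₅*: the pronoun c-commands this R-expression → coindexation would violate Principle C on *the jurors₅*.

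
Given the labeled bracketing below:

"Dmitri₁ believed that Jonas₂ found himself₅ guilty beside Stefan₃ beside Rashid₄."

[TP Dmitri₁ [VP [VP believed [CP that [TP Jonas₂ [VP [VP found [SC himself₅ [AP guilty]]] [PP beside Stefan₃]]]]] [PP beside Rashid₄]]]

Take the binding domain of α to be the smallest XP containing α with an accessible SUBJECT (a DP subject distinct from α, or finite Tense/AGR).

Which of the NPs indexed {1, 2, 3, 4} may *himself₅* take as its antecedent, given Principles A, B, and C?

*himself* is an anaphor, so Principle A applies: it must be bound in its binding domain.
Binding domain of *himself₅*: the embedded TP, whose subject is Jonas₂.
*Dmitri₁* c-commands the anaphor but is outside its binding domain → cannot satisfy Principle A.
*Jonas₂* c-commands the anaphor within its binding domain → licit binder.
*Stefan₃* does not c-command the anaphor → cannot bind it.
*Rashid₄* does not c-command the anaphor → cannot bind it.

{2}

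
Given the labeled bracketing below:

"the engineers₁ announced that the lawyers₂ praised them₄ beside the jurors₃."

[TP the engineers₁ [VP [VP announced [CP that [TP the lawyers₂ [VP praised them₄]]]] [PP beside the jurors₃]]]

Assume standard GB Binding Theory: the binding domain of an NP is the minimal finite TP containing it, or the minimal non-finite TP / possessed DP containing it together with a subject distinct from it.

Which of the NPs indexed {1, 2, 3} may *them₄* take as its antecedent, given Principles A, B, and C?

*them* is a pronoun, so Principle B applies: it must be free in its binding domain.
Binding domain of *them₄*: the embedded TP, whose subject is the lawyers₂.
*the engineers₁* c-commands the pronoun but from outside its binding domain, and is not c-commanded by it → coindexation permitted.
*the lawyers₂* c-commands the pronoun within its binding domain → coindexation would violate Principle B.
*the jurors₃* and the pronoun do not c-command one another → neither Principle B nor Principle C is at stake; coindexation permitted.

{1, 3}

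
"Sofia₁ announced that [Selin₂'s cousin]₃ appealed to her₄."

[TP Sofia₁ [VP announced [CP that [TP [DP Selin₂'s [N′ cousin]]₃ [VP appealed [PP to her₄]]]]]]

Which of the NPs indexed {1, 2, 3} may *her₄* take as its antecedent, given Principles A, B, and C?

*her* is a pronoun, so Principle B applies: it must be free in its binding domain.
Binding domain of *her₄*: the embedded TP, whose subject is [Selin₂'s cousin]₃.
*Sofia₁* c-commands the pronoun but from outside its binding domain, and is not c-commanded by it → coindexation permitted.
*Selin₂* and the pronoun do not c-command one another → neither Principle B nor Principle C is at stake; coindexation permitted.
*[Selin₂'s cousin]₃* c-commands the pronoun within its binding domain → coindexation would violate Principle B.

{1, 2}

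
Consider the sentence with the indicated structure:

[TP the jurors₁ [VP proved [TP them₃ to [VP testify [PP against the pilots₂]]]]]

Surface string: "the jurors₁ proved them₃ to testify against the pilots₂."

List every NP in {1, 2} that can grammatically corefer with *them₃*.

none

*them* is a pronoun, so Principle B applies: it must be free in its binding domain.
Binding domain of *them₃*: the matrix TP, whose subject is the jurors₁.
*the jurors₁* c-commands the pronoun within its binding domain → coindexation would violate Principle B.
*the pilots₂*: the pronoun c-commands this R-expression → coindexation would violate Principle C on *the pilots₂*.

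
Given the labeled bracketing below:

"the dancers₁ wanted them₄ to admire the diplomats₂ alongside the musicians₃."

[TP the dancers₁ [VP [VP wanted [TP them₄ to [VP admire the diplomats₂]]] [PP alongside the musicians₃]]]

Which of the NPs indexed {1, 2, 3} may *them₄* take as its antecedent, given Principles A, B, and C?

*them* is a pronoun, so Principle B applies: it must be free in its binding domain.
Binding domain of *them₄*: the matrix TP, whose subject is the dancers₁.
*the dancers₁* c-commands the pronoun within its binding domain → coindexation would violate Principle B.
*the diplomats₂*: the pronoun c-commands this R-expression → coindexation would violate Principle C on *the diplomats₂*.
*the musicians₃* and the pronoun do not c-command one another → neither Principle B nor Principle C is at stake; coindexation permitted.

{3}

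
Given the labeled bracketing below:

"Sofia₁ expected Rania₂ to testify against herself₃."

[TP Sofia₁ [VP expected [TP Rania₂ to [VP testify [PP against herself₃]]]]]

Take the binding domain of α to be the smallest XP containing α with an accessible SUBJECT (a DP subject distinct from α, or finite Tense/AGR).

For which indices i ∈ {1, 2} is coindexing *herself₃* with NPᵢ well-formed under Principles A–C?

{2}

*herself* is an anaphor, so Principle A applies: it must be bound in its binding domain.
Binding domain of *herself₃*: the embedded TP, whose subject is Rania₂.
*Sofia₁* c-commands the anaphor but is outside its binding domain → cannot satisfy Principle A.
*Rania₂* c-commands the anaphor within its binding domain → licit binder.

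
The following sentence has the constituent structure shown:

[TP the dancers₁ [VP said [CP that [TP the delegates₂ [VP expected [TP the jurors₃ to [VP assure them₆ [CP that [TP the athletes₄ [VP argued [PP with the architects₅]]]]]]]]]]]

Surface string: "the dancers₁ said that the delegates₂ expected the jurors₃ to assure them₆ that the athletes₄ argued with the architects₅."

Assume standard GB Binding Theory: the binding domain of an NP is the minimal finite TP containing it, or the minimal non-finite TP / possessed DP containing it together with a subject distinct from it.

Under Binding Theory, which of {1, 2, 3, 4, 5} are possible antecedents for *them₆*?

{1, 2}

*them* is a pronoun, so Principle B applies: it must be free in its binding domain.
Binding domain of *them₆*: the embedded TP, whose subject is the jurors₃.
*the dancers₁* c-commands the pronoun but from outside its binding domain, and is not c-commanded by it → coindexation permitted.
*the delegates₂* c-commands the pronoun but from outside its binding domain, and is not c-commanded by it → coindexation permitted.
*the jurors₃* c-commands the pronoun within its binding domain → coindexation would violate Principle B.
*the athletes₄*: the pronoun c-commands this R-expression → coindexation would violate Principle C on *the athletes₄*.
*the architects₅*: the pronoun c-commands this R-expression → coindexation would violate Principle C on *the architects₅*.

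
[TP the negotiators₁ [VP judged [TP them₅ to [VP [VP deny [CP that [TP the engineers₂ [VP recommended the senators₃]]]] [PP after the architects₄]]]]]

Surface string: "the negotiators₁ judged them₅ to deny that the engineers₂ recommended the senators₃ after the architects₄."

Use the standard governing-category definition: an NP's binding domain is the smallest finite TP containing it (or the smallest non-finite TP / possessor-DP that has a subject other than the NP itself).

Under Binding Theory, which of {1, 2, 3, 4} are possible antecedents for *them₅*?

*them* is a pronoun, so Principle B applies: it must be free in its binding domain.
Binding domain of *them₅*: the matrix TP, whose subject is the negotiators₁.
*the negotiators₁* c-commands the pronoun within its binding domain → coindexation would violate Principle B.
*the engineers₂*: the pronoun c-commands this R-expression → coindexation would violate Principle C on *the engineers₂*.
*the senators₃*: the pronoun c-commands this R-expression → coindexation would violate Principle C on *the senators₃*.
*the architects₄*: the pronoun c-commands this R-expression → coindexation would violate Principle C on *the architects₄*.

none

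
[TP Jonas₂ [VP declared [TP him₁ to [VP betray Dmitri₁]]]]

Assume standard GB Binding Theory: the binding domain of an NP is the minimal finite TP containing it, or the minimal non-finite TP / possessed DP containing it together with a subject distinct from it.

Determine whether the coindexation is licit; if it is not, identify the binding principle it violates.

The two coindexed NPs are *him₁* and *Dmitri₁*.
*Dmitri₁* is an R-expression. Principle C requires it to be free everywhere.
*him₁* c-commands it and carries the same index.
The R-expression is bound → Principle C violation.

Principle C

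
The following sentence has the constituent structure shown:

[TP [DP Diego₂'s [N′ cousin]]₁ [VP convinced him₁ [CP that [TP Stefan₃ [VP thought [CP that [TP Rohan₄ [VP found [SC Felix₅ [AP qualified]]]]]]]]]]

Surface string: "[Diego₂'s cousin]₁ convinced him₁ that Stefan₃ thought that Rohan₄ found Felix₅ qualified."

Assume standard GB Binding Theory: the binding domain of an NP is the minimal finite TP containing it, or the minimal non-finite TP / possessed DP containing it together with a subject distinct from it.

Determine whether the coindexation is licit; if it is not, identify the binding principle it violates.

The two coindexed NPs are *[Diego₂'s cousin]₁* and *him₁*.
*him₁* is a pronoun. Its binding domain is the matrix TP, whose subject is [Diego₂'s cousin]₁.
*[Diego₂'s cousin]₁* c-commands it within that domain and carries the same index.
The pronoun is locally bound → Principle B violation.

Principle B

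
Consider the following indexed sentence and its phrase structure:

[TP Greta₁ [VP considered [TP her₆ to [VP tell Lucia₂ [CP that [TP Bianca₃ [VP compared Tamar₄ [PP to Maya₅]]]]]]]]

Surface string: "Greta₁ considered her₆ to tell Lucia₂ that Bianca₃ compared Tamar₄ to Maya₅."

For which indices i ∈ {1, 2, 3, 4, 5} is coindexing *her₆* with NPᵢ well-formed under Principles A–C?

none

*her* is a pronoun, so Principle B applies: it must be free in its binding domain.
Binding domain of *her₆*: the matrix TP, whose subject is Greta₁.
*Greta₁* c-commands the pronoun within its binding domain → coindexation would violate Principle B.
*Lucia₂*: the pronoun c-commands this R-expression → coindexation would violate Principle C on *Lucia₂*.
*Bianca₃*: the pronoun c-commands this R-expression → coindexation would violate Principle C on *Bianca₃*.
*Tamar₄*: the pronoun c-commands this R-expression → coindexation would violate Principle C on *Tamar₄*.
*Maya₅*: the pronoun c-commands this R-expression → coindexation would violate Principle C on *Maya₅*.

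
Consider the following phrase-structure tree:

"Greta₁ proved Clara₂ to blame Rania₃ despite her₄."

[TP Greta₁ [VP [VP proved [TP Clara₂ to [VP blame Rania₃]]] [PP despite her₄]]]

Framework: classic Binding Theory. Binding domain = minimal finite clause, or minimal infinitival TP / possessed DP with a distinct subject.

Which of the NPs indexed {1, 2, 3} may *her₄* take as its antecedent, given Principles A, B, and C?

*her* is a pronoun, so Principle B applies: it must be free in its binding domain.
Binding domain of *her₄*: the matrix TP, whose subject is Greta₁.
*Greta₁* c-commands the pronoun within its binding domain → coindexation would violate Principle B.
*Clara₂* and the pronoun do not c-command one another → neither Principle B nor Principle C is at stake; coindexation permitted.
*Rania₃* and the pronoun do not c-command one another → neither Principle B nor Principle C is at stake; coindexation permitted.

{2, 3}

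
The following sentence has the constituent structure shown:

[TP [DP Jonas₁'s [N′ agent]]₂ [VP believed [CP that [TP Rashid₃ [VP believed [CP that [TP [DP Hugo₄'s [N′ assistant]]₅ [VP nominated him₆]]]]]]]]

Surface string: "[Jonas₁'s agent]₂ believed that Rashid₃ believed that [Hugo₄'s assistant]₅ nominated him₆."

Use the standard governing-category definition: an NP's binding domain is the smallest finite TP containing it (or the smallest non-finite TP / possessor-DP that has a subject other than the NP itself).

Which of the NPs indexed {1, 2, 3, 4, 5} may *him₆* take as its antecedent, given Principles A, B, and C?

{1, 2, 3, 4}

*him* is a pronoun, so Principle B applies: it must be free in its binding domain.
Binding domain of *him₆*: the embedded TP, whose subject is [Hugo₄'s assistant]₅.
*Jonas₁* and the pronoun do not c-command one another → neither Principle B nor Principle C is at stake; coindexation permitted.
*[Jonas₁'s agent]₂* c-commands the pronoun but from outside its binding domain, and is not c-commanded by it → coindexation permitted.
*Rashid₃* c-commands the pronoun but from outside its binding domain, and is not c-commanded by it → coindexation permitted.
*Hugo₄* and the pronoun do not c-command one another → neither Principle B nor Principle C is at stake; coindexation permitted.
*[Hugo₄'s assistant]₅* c-commands the pronoun within its binding domain → coindexation would violate Principle B.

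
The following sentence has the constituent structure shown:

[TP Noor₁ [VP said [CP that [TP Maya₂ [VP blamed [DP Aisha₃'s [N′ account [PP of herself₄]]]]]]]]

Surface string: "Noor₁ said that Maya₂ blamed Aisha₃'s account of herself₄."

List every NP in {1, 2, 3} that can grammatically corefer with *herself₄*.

{3}

*herself* is an anaphor, so Principle A applies: it must be bound in its binding domain.
Binding domain of *herself₄*: the possessed DP, whose subject is Aisha₃.
*Noor₁* c-commands the anaphor but is outside its binding domain → cannot satisfy Principle A.
*Maya₂* c-commands the anaphor but is outside its binding domain → cannot satisfy Principle A.
*Aisha₃* c-commands the anaphor within its binding domain → licit binder.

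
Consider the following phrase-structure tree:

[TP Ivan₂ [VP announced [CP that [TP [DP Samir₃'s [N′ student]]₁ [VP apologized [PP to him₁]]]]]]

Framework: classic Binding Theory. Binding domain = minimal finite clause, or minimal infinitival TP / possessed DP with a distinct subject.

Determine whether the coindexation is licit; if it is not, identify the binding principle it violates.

Principle B

The two coindexed NPs are *[Samir₃'s student]₁* and *him₁*.
*him₁* is a pronoun. Its binding domain is the embedded TP, whose subject is [Samir₃'s student]₁.
*[Samir₃'s student]₁* c-commands it within that domain and carries the same index.
The pronoun is locally bound → Principle B violation.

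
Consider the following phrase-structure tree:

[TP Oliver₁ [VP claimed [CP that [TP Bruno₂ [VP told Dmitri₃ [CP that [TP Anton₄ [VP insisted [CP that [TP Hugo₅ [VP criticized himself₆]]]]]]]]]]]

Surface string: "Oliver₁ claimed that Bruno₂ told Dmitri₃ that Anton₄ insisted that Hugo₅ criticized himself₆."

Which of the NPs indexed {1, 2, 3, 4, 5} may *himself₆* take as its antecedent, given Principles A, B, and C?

{5}

*himself* is an anaphor, so Principle A applies: it must be bound in its binding domain.
Binding domain of *himself₆*: the embedded TP, whose subject is Hugo₅.
*Oliver₁* c-commands the anaphor but is outside its binding domain → cannot satisfy Principle A.
*Bruno₂* c-commands the anaphor but is outside its binding domain → cannot satisfy Principle A.
*Dmitri₃* c-commands the anaphor but is outside its binding domain → cannot satisfy Principle A.
*Anton₄* c-commands the anaphor but is outside its binding domain → cannot satisfy Principle A.
*Hugo₅* c-commands the anaphor within its binding domain → licit binder.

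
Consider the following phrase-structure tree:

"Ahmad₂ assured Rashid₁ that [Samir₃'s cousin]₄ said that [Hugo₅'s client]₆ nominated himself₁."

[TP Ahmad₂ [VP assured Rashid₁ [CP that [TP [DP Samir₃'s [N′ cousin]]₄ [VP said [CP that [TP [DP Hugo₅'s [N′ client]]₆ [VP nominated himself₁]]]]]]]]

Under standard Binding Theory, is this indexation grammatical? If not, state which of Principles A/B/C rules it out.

The two coindexed NPs are *Rashid₁* and *himself₁*.
*himself₁* is an anaphor. Principle A requires it to be bound within its binding domain — the embedded TP, whose subject is [Hugo₅'s client]₆.
Within that domain it is c-commanded by *[Hugo₅'s client]₆*, which does not share its index.
*Rashid₁* does c-command the anaphor, but from outside its binding domain.
The anaphor is unbound in its domain → Principle A violation.

Principle A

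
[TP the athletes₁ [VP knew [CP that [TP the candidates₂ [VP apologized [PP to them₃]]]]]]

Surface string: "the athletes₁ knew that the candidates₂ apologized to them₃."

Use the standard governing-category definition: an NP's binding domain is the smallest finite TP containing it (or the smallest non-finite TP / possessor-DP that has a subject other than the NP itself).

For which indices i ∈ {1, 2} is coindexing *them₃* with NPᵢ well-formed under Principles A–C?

{1}

*them* is a pronoun, so Principle B applies: it must be free in its binding domain.
Binding domain of *them₃*: the embedded TP, whose subject is the candidates₂.
*the athletes₁* c-commands the pronoun but from outside its binding domain, and is not c-commanded by it → coindexation permitted.
*the candidates₂* c-commands the pronoun within its binding domain → coindexation would violate Principle B.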